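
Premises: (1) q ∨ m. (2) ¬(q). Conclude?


Disjunctive syllogism: from (P ∨ Q) and ¬P, infer Q.
One disjunct, 'q', is ruled out; the other must hold.

m


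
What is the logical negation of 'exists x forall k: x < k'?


Negation flips each quantifier (∀↔∃) and negates the inner predicate.
¬(exists x forall k: φ) = forall x exists k: ¬φ.

forall x exists k: ~(x < k)


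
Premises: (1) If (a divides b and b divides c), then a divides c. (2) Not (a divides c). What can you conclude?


Modus tollens: from (P → Q) and ¬Q, infer ¬P.
Q = 'a divides c' is denied; since P → Q, P must also fail.

Not ((a divides b and b divides c)).


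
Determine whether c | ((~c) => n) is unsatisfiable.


Truth table over {c, n}:
c | n | φ
---------
False | False | False
True | False | True
False | True | True
True | True | True
Satisfying assignment at row 2: c=True, n=False gives True.

No, it is not a contradiction.


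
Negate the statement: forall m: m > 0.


¬(forall x: φ) = exists x: ¬φ, and ¬(exists x: φ) = forall x: ¬φ.
Apply to the universal statement.

exists m: ~(m > 0)


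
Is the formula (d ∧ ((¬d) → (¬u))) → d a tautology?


Build the truth table over {d, u}:
d | u | φ
---------
F | F | T
T | F | T
F | T | T
T | T | T
Every row evaluates to true.

Yes, it is a tautology.


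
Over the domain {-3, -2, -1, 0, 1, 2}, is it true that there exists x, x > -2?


Evaluate the predicate on each element: -3:F, -2:F, -1:T, 0:T, 1:T, 2:T.
Witness x = -1 satisfies the predicate.

T


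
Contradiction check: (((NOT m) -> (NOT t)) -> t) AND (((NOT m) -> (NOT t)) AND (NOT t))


Truth table over {m, t}:
m | t | φ
---------
F | F | F
T | F | F
F | T | F
T | T | F
Every row is false.

Yes, it is a contradiction.


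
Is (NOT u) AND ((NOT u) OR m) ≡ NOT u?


Compare truth tables:
m | u | φ | ψ
-------------
F | F | T | T
T | F | T | T
F | T | F | F
T | T | F | F
The columns φ and ψ agree on every row.

Yes, they are logically equivalent.


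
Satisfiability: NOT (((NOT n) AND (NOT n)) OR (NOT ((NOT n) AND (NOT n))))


Check all 2 assignments over {n}:
n | φ
-----
F | F
T | F
No assignment makes the formula true.

Unsatisfiable.


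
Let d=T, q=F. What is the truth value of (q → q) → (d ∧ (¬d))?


Substitute d=T, q=F:
q → q = F → F = T
¬d = F
d ∧ (¬d) = T ∧ F = F
(q → q) → (d ∧ (¬d)) = T → F = F

F


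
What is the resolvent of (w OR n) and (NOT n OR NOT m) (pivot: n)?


The clauses contain complementary literals n and NOTn.
Resolution eliminates this pair and disjoins the remaining literals (merging duplicates).

(w OR NOT m)


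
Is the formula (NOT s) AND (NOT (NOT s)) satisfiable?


Check all 2 assignments over {s}:
s | φ
-----
F | F
T | F
No assignment makes the formula true.

Unsatisfiable.


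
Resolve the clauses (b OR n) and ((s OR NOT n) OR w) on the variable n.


The clauses contain complementary literals n and NOTn.
Resolution eliminates this pair and disjoins the remaining literals (merging duplicates).

((b OR s) OR w)


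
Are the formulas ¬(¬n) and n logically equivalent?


Compare truth tables:
n | φ | ψ
---------
F | F | F
T | T | T
The columns φ and ψ agree on every row.

Yes, they are logically equivalent.


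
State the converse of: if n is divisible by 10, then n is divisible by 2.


The converse of (P → Q) is (Q → P). It is not in general equivalent to the original.
Here P = 'n is divisible by 10' and Q = 'n is divisible by 2'.

If n is divisible by 2, then n is divisible by 10.


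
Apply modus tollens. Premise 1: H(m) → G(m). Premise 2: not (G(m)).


Modus tollens: from (P → Q) and ¬Q, infer ¬P.
Q = 'G(m)' is denied; since P → Q, P must also fail.

Not (H(m)).


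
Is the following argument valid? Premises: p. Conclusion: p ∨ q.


This matches the form of disjunction introduction: the conclusion follows in every model of the premises.

Valid.


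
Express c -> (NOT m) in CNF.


Step 1: Rewrite c → (¬m) as ¬c ∨ (¬m).

(NOT c) OR (NOT m)


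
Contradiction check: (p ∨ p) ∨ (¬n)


Truth table over {n, p}:
n | p | φ
---------
F | F | T
T | F | F
F | T | T
T | T | T
Satisfying assignment at row 1: n=F, p=F gives T.

No, it is not a contradiction.


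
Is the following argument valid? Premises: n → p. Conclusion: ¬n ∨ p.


This matches the form of material implication: the conclusion follows in every model of the premises.

Valid.


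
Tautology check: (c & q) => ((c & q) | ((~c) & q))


Build the truth table over {c, q}:
c | q | φ
---------
False | False | True
True | False | True
False | True | True
True | True | True
Every row evaluates to true.

Yes, it is a tautology.


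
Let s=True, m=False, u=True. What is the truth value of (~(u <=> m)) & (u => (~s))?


Substitute s=True, m=False, u=True:
u <=> m = True <=> False = False
~(u <=> m) = True
~s = False
u => (~s) = True => False = False
(~(u <=> m)) & (u => (~s)) = True & False = False

False


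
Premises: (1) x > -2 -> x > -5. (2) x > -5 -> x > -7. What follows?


Hypothetical syllogism: from (P → Q) and (Q → R), infer (P → R).
Chain the two implications through the shared middle term 'x > -5'.

x > -2 -> x > -7


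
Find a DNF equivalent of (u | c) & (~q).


Step 1: Distribute ∧ over ∨: (u ∨ c) ∧ (¬q) = (u ∧ (¬q)) ∨ (c ∧ (¬q)).

(u & (~q)) | (c & (~q))


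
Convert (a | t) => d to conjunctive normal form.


Step 1: Rewrite as ¬(a ∨ t) ∨ d = (¬a ∧ ¬t) ∨ d.
Step 2: Distribute ∨ over ∧.

((~a) | d) & ((~t) | d)


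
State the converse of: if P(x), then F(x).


The converse of (P → Q) is (Q → P). It is not in general equivalent to the original.
Here P = 'P(x)' and Q = 'F(x)'.

If F(x), then P(x).


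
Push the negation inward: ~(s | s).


De Morgan: the negation of a disjunction is the conjunction of the negations.
Distribute ~ across |, flipping it to &, and negate each literal.

(~s) & (~s)


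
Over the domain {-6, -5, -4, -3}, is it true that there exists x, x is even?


Evaluate the predicate on each element: -6:T, -5:F, -4:T, -3:F.
Witness x = -6 satisfies the predicate.

T


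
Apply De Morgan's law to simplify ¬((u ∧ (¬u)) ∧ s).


De Morgan: the negation of a conjunction is the disjunction of the negations.
Distribute ¬ across ∧, flipping it to ∨, and negate each literal.

((¬u) ∨ u) ∨ (¬s)


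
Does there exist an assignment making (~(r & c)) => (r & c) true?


Search for a satisfying assignment over {c, r}.
Try c=True, r=True: the formula evaluates to True.
A satisfying assignment exists.

Satisfiable.


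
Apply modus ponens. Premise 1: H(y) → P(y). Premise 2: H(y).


Modus ponens: from (P → Q) and P, infer Q.
P = 'H(y)' is asserted, and P → Q holds, so Q follows.

P(y).


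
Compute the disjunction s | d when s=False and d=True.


Disjunction is false only when both operands are false.
Substitute: s=False, d=True.
False | True evaluates to True.

True


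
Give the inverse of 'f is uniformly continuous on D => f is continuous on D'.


The inverse of (P → Q) is (¬P → ¬Q). It is equivalent to the converse, not to the original.
Here P = 'f is uniformly continuous on D' and Q = 'f is continuous on D'.

If not (f is uniformly continuous on D), then not (f is continuous on D).


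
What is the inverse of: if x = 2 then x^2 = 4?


The inverse of (P → Q) is (¬P → ¬Q). It is equivalent to the converse, not to the original.
Here P = 'x = 2' and Q = 'x^2 = 4'.

If not (x = 2), then not (x^2 = 4).


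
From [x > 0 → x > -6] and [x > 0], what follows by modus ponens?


Modus ponens: from (P → Q) and P, infer Q.
P = 'x > 0' is asserted, and P → Q holds, so Q follows.

x > -6.


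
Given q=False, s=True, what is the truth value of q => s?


Implication is false only when antecedent is true and consequent is false.
Substitute: q=False, s=True.
False => True evaluates to True.

True


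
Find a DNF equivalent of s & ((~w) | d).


Step 1: Distribute ∧ over ∨: s ∧ ((¬w) ∨ d) = (s ∧ (¬w)) ∨ (s ∧ d).

(s & (~w)) | (s & d)


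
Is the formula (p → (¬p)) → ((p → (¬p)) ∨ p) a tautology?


Build the truth table over {p}:
p | φ
-----
F | T
T | T
Every row evaluates to true.

Yes, it is a tautology.


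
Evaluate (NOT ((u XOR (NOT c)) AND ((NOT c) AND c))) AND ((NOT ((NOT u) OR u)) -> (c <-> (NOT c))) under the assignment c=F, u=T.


Substitute c=F, u=T:
… (earlier sub-steps elided)
(NOT c) AND c = T AND F = F
(u XOR (NOT c)) AND ((NOT c) AND c) = F AND F = F
NOT ((u XOR (NOT c)) AND ((NOT c) AND c)) = T
NOT u = F
(NOT u) OR u = F OR T = T
NOT ((NOT u) OR u) = F
NOT c = T
c <-> (NOT c) = F <-> T = F
(NOT ((NOT u) OR u)) -> (c <-> (NOT c)) = F -> F = T
(NOT ((u XOR (NOT c)) AND ((NOT c) AND c))) AND ((NOT ((NOT u) OR u)) -> (c <-> (NOT c))) = T AND T = T

T


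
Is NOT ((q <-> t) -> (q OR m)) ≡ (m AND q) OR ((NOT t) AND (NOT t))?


Compare truth tables:
m | q | t | φ | ψ
-----------------
F | F | F | T | T
T | F | F | F | T
F | T | F | F | T
T | T | F | F | T
F | F | T | F | F
T | F | T | F | F
F | T | T | F | F
T | T | T | F | T
They differ at row 2 (m=T, q=F, t=F): φ=F but ψ=T.

No, they are not logically equivalent.


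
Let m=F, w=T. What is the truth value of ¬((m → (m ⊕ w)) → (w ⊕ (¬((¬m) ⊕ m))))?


Substitute m=F, w=T:
m ⊕ w = F ⊕ T = T
m → (m ⊕ w) = F → T = T
¬m = T
(¬m) ⊕ m = T ⊕ F = T
¬((¬m) ⊕ m) = F
w ⊕ (¬((¬m) ⊕ m)) = T ⊕ F = T
(m → (m ⊕ w)) → (w ⊕ (¬((¬m) ⊕ m))) = T → T = T
¬((m → (m ⊕ w)) → (w ⊕ (¬((¬m) ⊕ m)))) = F

F


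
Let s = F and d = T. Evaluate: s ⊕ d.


Exclusive or is true when exactly one operand is true.
Substitute: s=F, d=T.
F ⊕ T evaluates to T.

T


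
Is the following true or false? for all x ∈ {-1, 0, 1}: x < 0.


Evaluate the predicate on each element: -1:T, 0:F, 1:F.
Counterexample x = 0 fails the predicate.

F


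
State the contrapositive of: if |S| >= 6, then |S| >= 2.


The contrapositive of (P → Q) is (¬Q → ¬P); it is logically equivalent to the original.
Here P = '|S| >= 6' and Q = '|S| >= 2'.

If not (|S| >= 2), then not (|S| >= 6).


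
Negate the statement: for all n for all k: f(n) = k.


Negation flips each quantifier (∀↔∃) and negates the inner predicate.
¬(for all n for all k: φ) = there exists n there exists k: ¬φ.

there exists n there exists k: NOT(f(n) = k)


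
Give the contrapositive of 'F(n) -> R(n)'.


The contrapositive of (P → Q) is (¬Q → ¬P); it is logically equivalent to the original.
Here P = 'F(n)' and Q = 'R(n)'.

If not (R(n)), then not (F(n)).


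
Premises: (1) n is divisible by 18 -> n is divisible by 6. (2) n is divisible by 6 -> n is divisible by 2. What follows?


Hypothetical syllogism: from (P → Q) and (Q → R), infer (P → R).
Chain the two implications through the shared middle term 'n is divisible by 6'.

n is divisible by 18 -> n is divisible by 2


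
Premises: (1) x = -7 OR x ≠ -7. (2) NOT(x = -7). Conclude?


Disjunctive syllogism: from (P ∨ Q) and ¬P, infer Q.
One disjunct, 'x = -7', is ruled out; the other must hold.

x ≠ -7


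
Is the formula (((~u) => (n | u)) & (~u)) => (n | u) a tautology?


Build the truth table over {n, u}:
n | u | φ
---------
False | False | True
True | False | True
False | True | True
True | True | True
Every row evaluates to true.

Yes, it is a tautology.


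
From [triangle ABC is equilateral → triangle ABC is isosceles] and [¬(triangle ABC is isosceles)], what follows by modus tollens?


Modus tollens: from (P → Q) and ¬Q, infer ¬P.
Q = 'triangle ABC is isosceles' is denied; since P → Q, P must also fail.

Not (triangle ABC is equilateral).


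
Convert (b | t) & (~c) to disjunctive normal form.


Step 1: Distribute ∧ over ∨: (b ∨ t) ∧ (¬c) = (b ∧ (¬c)) ∨ (t ∧ (¬c)).

(b & (~c)) | (t & (~c))


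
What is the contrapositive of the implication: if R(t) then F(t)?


The contrapositive of (P → Q) is (¬Q → ¬P); it is logically equivalent to the original.
Here P = 'R(t)' and Q = 'F(t)'.

If not (F(t)), then not (R(t)).


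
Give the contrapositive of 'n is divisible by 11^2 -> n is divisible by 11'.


The contrapositive of (P → Q) is (¬Q → ¬P); it is logically equivalent to the original.
Here P = 'n is divisible by 11^2' and Q = 'n is divisible by 11'.

If not (n is divisible by 11), then not (n is divisible by 11^2).


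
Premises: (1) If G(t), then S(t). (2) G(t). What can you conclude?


Modus ponens: from (P → Q) and P, infer Q.
P = 'G(t)' is asserted, and P → Q holds, so Q follows.

S(t).


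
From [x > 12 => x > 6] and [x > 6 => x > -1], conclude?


Hypothetical syllogism: from (P → Q) and (Q → R), infer (P → R).
Chain the two implications through the shared middle term 'x > 6'.

x > 12 => x > -1


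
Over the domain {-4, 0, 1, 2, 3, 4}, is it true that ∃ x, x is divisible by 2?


Evaluate the predicate on each element: -4:T, 0:T, 1:F, 2:T, 3:F, 4:T.
Witness x = -4 satisfies the predicate.

T


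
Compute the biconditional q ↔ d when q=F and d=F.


Biconditional is true when both operands have the same truth value.
Substitute: q=F, d=F.
F ↔ F evaluates to T.

T


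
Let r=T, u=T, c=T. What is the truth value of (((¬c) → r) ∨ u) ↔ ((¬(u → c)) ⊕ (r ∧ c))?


Substitute r=T, u=T, c=T:
¬c = F
(¬c) → r = F → T = T
((¬c) → r) ∨ u = T ∨ T = T
u → c = T → T = T
¬(u → c) = F
r ∧ c = T ∧ T = T
(¬(u → c)) ⊕ (r ∧ c) = F ⊕ T = T
(((¬c) → r) ∨ u) ↔ ((¬(u → c)) ⊕ (r ∧ c)) = T ↔ T = T

T


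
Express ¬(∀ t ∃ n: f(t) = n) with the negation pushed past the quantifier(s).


Negation flips each quantifier (∀↔∃) and negates the inner predicate.
¬(∀ t ∃ n: φ) = ∃ t ∀ n: ¬φ.

∃ t ∀ n: ¬(f(t) = n)


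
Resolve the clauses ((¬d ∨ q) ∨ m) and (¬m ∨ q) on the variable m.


The clauses contain complementary literals m and ¬m.
Resolution eliminates this pair and disjoins the remaining literals (merging duplicates).

(q ∨ ¬d)


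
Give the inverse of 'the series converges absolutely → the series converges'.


The inverse of (P → Q) is (¬P → ¬Q). It is equivalent to the converse, not to the original.
Here P = 'the series converges absolutely' and Q = 'the series converges'.

If not (the series converges absolutely), then not (the series converges).


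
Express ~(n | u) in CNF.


Step 1: Apply De Morgan: ¬(n ∨ u) = ¬n ∧ ¬u.

(~n) & (~u)


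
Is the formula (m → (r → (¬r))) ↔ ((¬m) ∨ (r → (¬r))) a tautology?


Build the truth table over {m, r}:
m | r | φ
---------
F | F | T
T | F | T
F | T | T
T | T | T
Every row evaluates to true.

Yes, it is a tautology.


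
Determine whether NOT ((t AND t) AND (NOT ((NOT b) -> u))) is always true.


Build the truth table over {b, t, u}:
b | t | u | φ
-------------
F | F | F | T
T | F | F | T
F | T | F | F
T | T | F | T
F | F | T | T
T | F | T | T
F | T | T | T
T | T | T | T
Counterexample at row 3: with b=F, t=T, u=F, the formula is F.

No, it is not a tautology.


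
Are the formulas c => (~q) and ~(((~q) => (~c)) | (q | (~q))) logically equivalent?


Compare truth tables:
c | q | φ | ψ
-------------
False | False | True | False
True | False | True | False
False | True | True | False
True | True | False | False
They differ at row 1 (c=False, q=False): φ=True but ψ=False.

No, they are not logically equivalent.


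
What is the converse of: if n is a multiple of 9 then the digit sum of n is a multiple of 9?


The converse of (P → Q) is (Q → P). It is not in general equivalent to the original.
Here P = 'n is a multiple of 9' and Q = 'the digit sum of n is a multiple of 9'.

If the digit sum of n is a multiple of 9, then n is a multiple of 9.


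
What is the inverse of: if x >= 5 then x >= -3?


The inverse of (P → Q) is (¬P → ¬Q). It is equivalent to the converse, not to the original.
Here P = 'x >= 5' and Q = 'x >= -3'.

If not (x >= 5), then not (x >= -3).


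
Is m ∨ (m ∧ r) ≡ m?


Compare truth tables:
m | r | φ | ψ
-------------
F | F | F | F
T | F | T | T
F | T | F | F
T | T | T | T
The columns φ and ψ agree on every row.

Yes, they are logically equivalent.


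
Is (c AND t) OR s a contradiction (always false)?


Truth table over {c, s, t}:
c | s | t | φ
-------------
F | F | F | F
T | F | F | F
F | T | F | T
T | T | F | T
F | F | T | F
T | F | T | T
F | T | T | T
T | T | T | T
Satisfying assignment at row 3: c=F, s=T, t=F gives T.

No, it is not a contradiction.


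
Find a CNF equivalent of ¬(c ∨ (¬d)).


Step 1: Apply De Morgan: ¬(c ∨ (¬d)) = ¬c ∧ ¬(¬d).
Step 2: Eliminate any double negations (¬¬X = X).

(¬c) ∧ d


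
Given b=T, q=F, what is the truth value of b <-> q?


Biconditional is true when both operands have the same truth value.
Substitute: b=T, q=F.
T <-> F evaluates to F.

F


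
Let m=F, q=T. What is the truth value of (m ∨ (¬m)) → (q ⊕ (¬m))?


Substitute m=F, q=T:
¬m = T
m ∨ (¬m) = F ∨ T = T
¬m = T
q ⊕ (¬m) = T ⊕ T = F
(m ∨ (¬m)) → (q ⊕ (¬m)) = T → F = F

F


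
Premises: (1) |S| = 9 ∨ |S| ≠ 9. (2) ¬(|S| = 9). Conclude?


Disjunctive syllogism: from (P ∨ Q) and ¬P, infer Q.
One disjunct, '|S| = 9', is ruled out; the other must hold.

|S| ≠ 9


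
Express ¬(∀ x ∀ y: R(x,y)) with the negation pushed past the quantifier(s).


Negation flips each quantifier (∀↔∃) and negates the inner predicate.
¬(∀ x ∀ y: φ) = ∃ x ∃ y: ¬φ.

∃ x ∃ y: ¬(R(x,y))


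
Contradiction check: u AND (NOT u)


Truth table over {u}:
u | φ
-----
F | F
T | F
Every row is false.

Yes, it is a contradiction.


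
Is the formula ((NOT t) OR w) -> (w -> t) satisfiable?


Search for a satisfying assignment over {t, w}.
Try t=F, w=F: the formula evaluates to T.
A satisfying assignment exists.

Satisfiable.


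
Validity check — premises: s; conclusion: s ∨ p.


This matches the form of disjunction introduction: the conclusion follows in every model of the premises.

Valid.


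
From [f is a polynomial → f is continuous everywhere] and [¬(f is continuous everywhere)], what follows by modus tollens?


Modus tollens: from (P → Q) and ¬Q, infer ¬P.
Q = 'f is continuous everywhere' is denied; since P → Q, P must also fail.

Not (f is a polynomial).


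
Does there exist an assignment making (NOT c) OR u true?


Search for a satisfying assignment over {c, u}.
Try c=F, u=F: the formula evaluates to T.
A satisfying assignment exists.

Satisfiable.


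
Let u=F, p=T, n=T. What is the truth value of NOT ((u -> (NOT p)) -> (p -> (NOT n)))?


Substitute u=F, p=T, n=T:
NOT p = F
u -> (NOT p) = F -> F = T
NOT n = F
p -> (NOT n) = T -> F = F
(u -> (NOT p)) -> (p -> (NOT n)) = T -> F = F
NOT ((u -> (NOT p)) -> (p -> (NOT n))) = T

T


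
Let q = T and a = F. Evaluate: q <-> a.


Biconditional is true when both operands have the same truth value.
Substitute: q=T, a=F.
T <-> F evaluates to F.

F


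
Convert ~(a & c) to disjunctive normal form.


Step 1: Apply De Morgan: ¬(a ∧ c) = ¬a ∨ ¬c.

(~a) | (~c)


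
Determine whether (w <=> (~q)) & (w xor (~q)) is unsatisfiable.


Truth table over {q, w}:
q | w | φ
---------
False | False | False
True | False | False
False | True | False
True | True | False
Every row is false.

Yes, it is a contradiction.


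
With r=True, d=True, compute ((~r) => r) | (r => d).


Substitute r=True, d=True:
~r = False
(~r) => r = False => True = True
r => d = True => True = True
((~r) => r) | (r => d) = True | True = True

True


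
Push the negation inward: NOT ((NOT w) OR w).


De Morgan: the negation of a disjunction is the conjunction of the negations.
Distribute NOT across OR, flipping it to AND, and negate each literal.

w AND (NOT w)


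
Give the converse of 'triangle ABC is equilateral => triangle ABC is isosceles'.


The converse of (P → Q) is (Q → P). It is not in general equivalent to the original.
Here P = 'triangle ABC is equilateral' and Q = 'triangle ABC is isosceles'.

If triangle ABC is isosceles, then triangle ABC is equilateral.


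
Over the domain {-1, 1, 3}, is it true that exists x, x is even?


Evaluate the predicate on each element: -1:False, 1:False, 3:False.
No element satisfies the predicate.

False


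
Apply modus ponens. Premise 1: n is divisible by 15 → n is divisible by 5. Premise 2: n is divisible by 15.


Modus ponens: from (P → Q) and P, infer Q.
P = 'n is divisible by 15' is asserted, and P → Q holds, so Q follows.

n is divisible by 5.


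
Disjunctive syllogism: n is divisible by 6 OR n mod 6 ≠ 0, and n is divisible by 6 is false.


Disjunctive syllogism: from (P ∨ Q) and ¬P, infer Q.
One disjunct, 'n is divisible by 6', is ruled out; the other must hold.

n mod 6 ≠ 0


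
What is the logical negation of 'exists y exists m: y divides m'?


Negation flips each quantifier (∀↔∃) and negates the inner predicate.
¬(exists y exists m: φ) = forall y forall m: ¬φ.

forall y forall m: ~(y divides m)


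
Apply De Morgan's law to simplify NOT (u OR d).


De Morgan: the negation of a disjunction is the conjunction of the negations.
Distribute NOT across OR, flipping it to AND, and negate each literal.

(NOT u) AND (NOT d)


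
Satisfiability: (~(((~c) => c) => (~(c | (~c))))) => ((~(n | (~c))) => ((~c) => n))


Search for a satisfying assignment over {c, n}.
Try c=False, n=False: the formula evaluates to True.
A satisfying assignment exists.

Satisfiable.


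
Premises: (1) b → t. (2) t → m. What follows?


Hypothetical syllogism: from (P → Q) and (Q → R), infer (P → R).
Chain the two implications through the shared middle term 't'.

b → m


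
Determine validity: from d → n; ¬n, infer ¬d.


This matches the form of modus tollens: the conclusion follows in every model of the premises.

Valid.


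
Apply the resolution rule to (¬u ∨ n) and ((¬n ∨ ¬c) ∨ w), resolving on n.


The clauses contain complementary literals n and ¬n.
Resolution eliminates this pair and disjoins the remaining literals (merging duplicates).

((¬u ∨ ¬c) ∨ w)


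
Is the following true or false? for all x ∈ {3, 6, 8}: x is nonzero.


Evaluate the predicate on each element: 3:T, 6:T, 8:T.
Every element satisfies the predicate.

T


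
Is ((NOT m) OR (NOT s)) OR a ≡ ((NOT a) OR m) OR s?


Compare truth tables:
a | m | s | φ | ψ
-----------------
F | F | F | T | T
T | F | F | T | F
F | T | F | T | T
T | T | F | T | T
F | F | T | T | T
T | F | T | T | T
F | T | T | F | T
T | T | T | T | T
They differ at row 2 (a=T, m=F, s=F): φ=T but ψ=F.

No, they are not logically equivalent.


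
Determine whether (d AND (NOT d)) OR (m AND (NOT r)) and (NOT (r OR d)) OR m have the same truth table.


Compare truth tables:
d | m | r | φ | ψ
-----------------
F | F | F | F | T
T | F | F | F | F
F | T | F | T | T
T | T | F | T | T
F | F | T | F | F
T | F | T | F | F
F | T | T | F | T
T | T | T | F | T
They differ at row 1 (d=F, m=F, r=F): φ=F but ψ=T.

No, they are not logically equivalent.


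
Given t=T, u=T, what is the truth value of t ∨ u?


Disjunction is false only when both operands are false.
Substitute: t=T, u=T.
T ∨ T evaluates to T.

T


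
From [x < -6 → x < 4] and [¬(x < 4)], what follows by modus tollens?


Modus tollens: from (P → Q) and ¬Q, infer ¬P.
Q = 'x < 4' is denied; since P → Q, P must also fail.

Not (x < -6).


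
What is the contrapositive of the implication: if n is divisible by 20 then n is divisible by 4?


The contrapositive of (P → Q) is (¬Q → ¬P); it is logically equivalent to the original.
Here P = 'n is divisible by 20' and Q = 'n is divisible by 4'.

If not (n is divisible by 4), then not (n is divisible by 20).


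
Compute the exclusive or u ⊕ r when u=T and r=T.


Exclusive or is true when exactly one operand is true.
Substitute: u=T, r=T.
T ⊕ T evaluates to F.

F


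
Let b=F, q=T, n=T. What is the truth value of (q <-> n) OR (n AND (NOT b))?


Substitute b=F, q=T, n=T:
q <-> n = T <-> T = T
NOT b = T
n AND (NOT b) = T AND T = T
(q <-> n) OR (n AND (NOT b)) = T OR T = T

T


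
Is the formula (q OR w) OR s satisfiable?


Search for a satisfying assignment over {q, s, w}.
Try q=T, s=F, w=F: the formula evaluates to T.
A satisfying assignment exists.

Satisfiable.


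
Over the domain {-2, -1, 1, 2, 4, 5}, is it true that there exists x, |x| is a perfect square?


Evaluate the predicate on each element: -2:F, -1:T, 1:T, 2:F, 4:T, 5:F.
Witness x = -1 satisfies the predicate.

T


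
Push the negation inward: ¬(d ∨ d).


De Morgan: the negation of a disjunction is the conjunction of the negations.
Distribute ¬ across ∨, flipping it to ∧, and negate each literal.

(¬d) ∧ (¬d)


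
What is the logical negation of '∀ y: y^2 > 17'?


¬(∀ x: φ) = ∃ x: ¬φ, and ¬(∃ x: φ) = ∀ x: ¬φ.
Apply to the universal statement.

∃ y: ¬(y^2 > 17)


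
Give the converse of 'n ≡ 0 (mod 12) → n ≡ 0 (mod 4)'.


The converse of (P → Q) is (Q → P). It is not in general equivalent to the original.
Here P = 'n ≡ 0 (mod 12)' and Q = 'n ≡ 0 (mod 4)'.

If n ≡ 0 (mod 4), then n ≡ 0 (mod 12).


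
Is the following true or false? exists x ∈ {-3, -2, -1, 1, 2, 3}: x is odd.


Evaluate the predicate on each element: -3:True, -2:False, -1:True, 1:True, 2:False, 3:True.
Witness x = -3 satisfies the predicate.

True


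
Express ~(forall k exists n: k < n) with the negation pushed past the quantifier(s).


Negation flips each quantifier (∀↔∃) and negates the inner predicate.
¬(forall k exists n: φ) = exists k forall n: ¬φ.

exists k forall n: ~(k < n)


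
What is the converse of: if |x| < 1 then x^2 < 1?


The converse of (P → Q) is (Q → P). It is not in general equivalent to the original.
Here P = '|x| < 1' and Q = 'x^2 < 1'.

If x^2 < 1, then |x| < 1.


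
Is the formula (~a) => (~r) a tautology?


Build the truth table over {a, r}:
a | r | φ
---------
False | False | True
True | False | True
False | True | False
True | True | True
Counterexample at row 3: with a=False, r=True, the formula is False.

No, it is not a tautology.


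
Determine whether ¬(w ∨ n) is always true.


Build the truth table over {n, w}:
n | w | φ
---------
F | F | T
T | F | F
F | T | F
T | T | F
Counterexample at row 2: with n=T, w=F, the formula is F.

No, it is not a tautology.


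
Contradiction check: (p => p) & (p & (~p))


Truth table over {p}:
p | φ
-----
False | False
True | False
Every row is false.

Yes, it is a contradiction.


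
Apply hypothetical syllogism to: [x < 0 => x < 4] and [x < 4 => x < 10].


Hypothetical syllogism: from (P → Q) and (Q → R), infer (P → R).
Chain the two implications through the shared middle term 'x < 4'.

x < 0 => x < 10


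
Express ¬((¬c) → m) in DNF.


Step 1: Rewrite implication then negate: ¬(¬(¬c) ∨ m) = (¬c) ∧ ¬m.

(¬c) ∧ (¬m)


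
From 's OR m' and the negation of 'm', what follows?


Disjunctive syllogism: from (P ∨ Q) and ¬P, infer Q.
One disjunct, 'm', is ruled out; the other must hold.

s


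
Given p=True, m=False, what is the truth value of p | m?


Disjunction is false only when both operands are false.
Substitute: p=True, m=False.
True | False evaluates to True.

True


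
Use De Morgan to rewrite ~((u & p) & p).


De Morgan: the negation of a conjunction is the disjunction of the negations.
Distribute ~ across &, flipping it to |, and negate each literal.

((~u) | (~p)) | (~p)


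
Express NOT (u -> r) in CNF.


Step 1: Rewrite u → r as ¬u ∨ r.
Step 2: Negate: ¬(¬u ∨ r) = u ∧ ¬r (De Morgan + double negation).

u AND (NOT r)


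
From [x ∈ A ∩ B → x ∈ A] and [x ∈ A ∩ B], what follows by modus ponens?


Modus ponens: from (P → Q) and P, infer Q.
P = 'x ∈ A ∩ B' is asserted, and P → Q holds, so Q follows.

x ∈ A.


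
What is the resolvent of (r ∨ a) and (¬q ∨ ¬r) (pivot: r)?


The clauses contain complementary literals r and ¬r.
Resolution eliminates this pair and disjoins the remaining literals (merging duplicates).

(a ∨ ¬q)


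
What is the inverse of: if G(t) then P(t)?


The inverse of (P → Q) is (¬P → ¬Q). It is equivalent to the converse, not to the original.
Here P = 'G(t)' and Q = 'P(t)'.

If not (G(t)), then not (P(t)).


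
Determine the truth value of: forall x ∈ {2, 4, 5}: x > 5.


Evaluate the predicate on each element: 2:False, 4:False, 5:False.
Counterexample x = 2 fails the predicate.

False


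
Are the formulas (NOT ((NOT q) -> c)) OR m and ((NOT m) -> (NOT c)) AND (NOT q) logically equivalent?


Compare truth tables:
c | m | q | φ | ψ
-----------------
F | F | F | T | T
T | F | F | F | F
F | T | F | T | T
T | T | F | T | T
F | F | T | F | F
T | F | T | F | F
F | T | T | T | F
T | T | T | T | F
They differ at row 7 (c=F, m=T, q=T): φ=T but ψ=F.

No, they are not logically equivalent.


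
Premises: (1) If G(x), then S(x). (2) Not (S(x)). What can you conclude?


Modus tollens: from (P → Q) and ¬Q, infer ¬P.
Q = 'S(x)' is denied; since P → Q, P must also fail.

Not (G(x)).


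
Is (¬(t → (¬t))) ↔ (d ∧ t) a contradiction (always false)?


Truth table over {d, t}:
d | t | φ
---------
F | F | T
T | F | T
F | T | F
T | T | T
Satisfying assignment at row 1: d=F, t=F gives T.

No, it is not a contradiction.


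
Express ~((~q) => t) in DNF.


Step 1: Rewrite implication then negate: ¬(¬(¬q) ∨ t) = (¬q) ∧ ¬t.

(~q) & (~t)


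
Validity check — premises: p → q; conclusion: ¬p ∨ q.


This matches the form of material implication: the conclusion follows in every model of the premises.

Valid.


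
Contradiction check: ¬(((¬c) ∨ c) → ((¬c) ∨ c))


Truth table over {c}:
c | φ
-----
F | F
T | F
Every row is false.

Yes, it is a contradiction.


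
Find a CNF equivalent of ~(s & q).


Step 1: Apply De Morgan: ¬(s ∧ q) = ¬s ∨ ¬q.

(~s) | (~q)


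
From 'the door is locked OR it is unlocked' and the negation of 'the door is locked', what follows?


Disjunctive syllogism: from (P ∨ Q) and ¬P, infer Q.
One disjunct, 'the door is locked', is ruled out; the other must hold.

it is unlocked


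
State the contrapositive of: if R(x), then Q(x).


The contrapositive of (P → Q) is (¬Q → ¬P); it is logically equivalent to the original.
Here P = 'R(x)' and Q = 'Q(x)'.

If not (Q(x)), then not (R(x)).


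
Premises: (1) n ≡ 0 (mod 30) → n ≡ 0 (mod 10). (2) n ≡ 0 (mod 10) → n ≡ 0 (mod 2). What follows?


Hypothetical syllogism: from (P → Q) and (Q → R), infer (P → R).
Chain the two implications through the shared middle term 'n ≡ 0 (mod 10)'.

n ≡ 0 (mod 30) → n ≡ 0 (mod 2)


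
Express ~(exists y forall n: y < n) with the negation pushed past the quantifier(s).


Negation flips each quantifier (∀↔∃) and negates the inner predicate.
¬(exists y forall n: φ) = forall y exists n: ¬φ.

forall y exists n: ~(y < n)


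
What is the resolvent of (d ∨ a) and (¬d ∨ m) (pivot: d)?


The clauses contain complementary literals d and ¬d.
Resolution eliminates this pair and disjoins the remaining literals (merging duplicates).

(a ∨ m)


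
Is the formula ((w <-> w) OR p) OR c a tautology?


Build the truth table over {c, p, w}:
c | p | w | φ
-------------
F | F | F | T
T | F | F | T
F | T | F | T
T | T | F | T
F | F | T | T
T | F | T | T
F | T | T | T
T | T | T | T
Every row evaluates to true.

Yes, it is a tautology.


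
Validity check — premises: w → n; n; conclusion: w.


This is affirming the consequent (fallacy). There exist truth assignments where the premises are all true but the conclusion is false.

Invalid.


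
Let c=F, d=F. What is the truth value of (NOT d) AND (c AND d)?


Substitute c=F, d=F:
NOT d = T
c AND d = F AND F = F
(NOT d) AND (c AND d) = T AND F = F

F


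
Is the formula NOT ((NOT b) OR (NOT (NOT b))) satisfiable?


Check all 2 assignments over {b}:
b | φ
-----
F | F
T | F
No assignment makes the formula true.

Unsatisfiable.


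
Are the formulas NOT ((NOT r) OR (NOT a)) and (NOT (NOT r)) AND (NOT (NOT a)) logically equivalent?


Compare truth tables:
a | r | φ | ψ
-------------
F | F | F | F
T | F | F | F
F | T | F | F
T | T | T | T
The columns φ and ψ agree on every row.

Yes, they are logically equivalent.


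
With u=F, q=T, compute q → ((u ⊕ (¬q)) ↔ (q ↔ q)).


Substitute u=F, q=T:
¬q = F
u ⊕ (¬q) = F ⊕ F = F
q ↔ q = T ↔ T = T
(u ⊕ (¬q)) ↔ (q ↔ q) = F ↔ T = F
q → ((u ⊕ (¬q)) ↔ (q ↔ q)) = T → F = F

F


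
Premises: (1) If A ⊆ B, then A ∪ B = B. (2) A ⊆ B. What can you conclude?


Modus ponens: from (P → Q) and P, infer Q.
P = 'A ⊆ B' is asserted, and P → Q holds, so Q follows.

A ∪ B = B.


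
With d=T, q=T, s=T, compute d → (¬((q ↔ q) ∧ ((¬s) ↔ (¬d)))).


Substitute d=T, q=T, s=T:
q ↔ q = T ↔ T = T
¬s = F
¬d = F
(¬s) ↔ (¬d) = F ↔ F = T
(q ↔ q) ∧ ((¬s) ↔ (¬d)) = T ∧ T = T
¬((q ↔ q) ∧ ((¬s) ↔ (¬d))) = F
d → (¬((q ↔ q) ∧ ((¬s) ↔ (¬d)))) = T → F = F

F


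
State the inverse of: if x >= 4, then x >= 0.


The inverse of (P → Q) is (¬P → ¬Q). It is equivalent to the converse, not to the original.
Here P = 'x >= 4' and Q = 'x >= 0'.

If not (x >= 4), then not (x >= 0).


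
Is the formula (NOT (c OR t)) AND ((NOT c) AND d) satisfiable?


Search for a satisfying assignment over {c, d, t}.
Try c=F, d=T, t=F: the formula evaluates to T.
A satisfying assignment exists.

Satisfiable.


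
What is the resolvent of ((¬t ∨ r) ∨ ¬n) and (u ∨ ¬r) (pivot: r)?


The clauses contain complementary literals r and ¬r.
Resolution eliminates this pair and disjoins the remaining literals (merging duplicates).

((¬t ∨ ¬n) ∨ u)


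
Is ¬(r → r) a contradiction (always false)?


Truth table over {r}:
r | φ
-----
F | F
T | F
Every row is false.

Yes, it is a contradiction.


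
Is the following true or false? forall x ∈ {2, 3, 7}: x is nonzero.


Evaluate the predicate on each element: 2:True, 3:True, 7:True.
Every element satisfies the predicate.

True


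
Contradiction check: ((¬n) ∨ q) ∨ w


Truth table over {n, q, w}:
n | q | w | φ
-------------
F | F | F | T
T | F | F | F
F | T | F | T
T | T | F | T
F | F | T | T
T | F | T | T
F | T | T | T
T | T | T | T
Satisfying assignment at row 1: n=F, q=F, w=F gives T.

No, it is not a contradiction.


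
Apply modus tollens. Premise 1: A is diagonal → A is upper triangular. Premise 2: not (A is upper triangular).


Modus tollens: from (P → Q) and ¬Q, infer ¬P.
Q = 'A is upper triangular' is denied; since P → Q, P must also fail.

Not (A is diagonal).


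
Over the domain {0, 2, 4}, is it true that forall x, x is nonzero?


Evaluate the predicate on each element: 0:False, 2:True, 4:True.
Counterexample x = 0 fails the predicate.

False


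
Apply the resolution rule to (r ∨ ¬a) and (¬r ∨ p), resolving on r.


The clauses contain complementary literals r and ¬r.
Resolution eliminates this pair and disjoins the remaining literals (merging duplicates).

(¬a ∨ p)


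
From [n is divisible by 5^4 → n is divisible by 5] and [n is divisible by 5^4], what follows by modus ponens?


Modus ponens: from (P → Q) and P, infer Q.
P = 'n is divisible by 5^4' is asserted, and P → Q holds, so Q follows.

n is divisible by 5.


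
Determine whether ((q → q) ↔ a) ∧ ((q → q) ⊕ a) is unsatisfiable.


Truth table over {a, q}:
a | q | φ
---------
F | F | F
T | F | F
F | T | F
T | T | F
Every row is false.

Yes, it is a contradiction.


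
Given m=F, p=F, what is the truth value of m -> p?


Implication is false only when antecedent is true and consequent is false.
Substitute: m=F, p=F.
F -> F evaluates to T.

T


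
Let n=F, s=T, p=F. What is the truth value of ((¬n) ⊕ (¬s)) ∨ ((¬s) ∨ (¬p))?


Substitute n=F, s=T, p=F:
¬n = T
¬s = F
(¬n) ⊕ (¬s) = T ⊕ F = T
¬s = F
¬p = T
(¬s) ∨ (¬p) = F ∨ T = T
((¬n) ⊕ (¬s)) ∨ ((¬s) ∨ (¬p)) = T ∨ T = T

T


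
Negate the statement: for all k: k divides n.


¬(for all x: φ) = there exists x: ¬φ, and ¬(there exists x: φ) = for all x: ¬φ.
Apply to the universal statement.

there exists k: NOT(k divides n)


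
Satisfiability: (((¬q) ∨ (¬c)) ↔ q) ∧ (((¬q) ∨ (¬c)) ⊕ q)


Check all 4 assignments over {c, q}:
c | q | φ
---------
F | F | F
T | F | F
F | T | F
T | T | F
No assignment makes the formula true.

Unsatisfiable.


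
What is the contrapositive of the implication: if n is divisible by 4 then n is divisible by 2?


The contrapositive of (P → Q) is (¬Q → ¬P); it is logically equivalent to the original.
Here P = 'n is divisible by 4' and Q = 'n is divisible by 2'.

If not (n is divisible by 2), then not (n is divisible by 4).


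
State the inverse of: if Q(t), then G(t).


The inverse of (P → Q) is (¬P → ¬Q). It is equivalent to the converse, not to the original.
Here P = 'Q(t)' and Q = 'G(t)'.

If not (Q(t)), then not (G(t)).


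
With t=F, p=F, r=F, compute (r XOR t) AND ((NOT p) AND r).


Substitute t=F, p=F, r=F:
r XOR t = F XOR F = F
NOT p = T
(NOT p) AND r = T AND F = F
(r XOR t) AND ((NOT p) AND r) = F AND F = F

F


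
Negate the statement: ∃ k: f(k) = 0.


¬(∀ x: φ) = ∃ x: ¬φ, and ¬(∃ x: φ) = ∀ x: ¬φ.
Apply to the existential statement.

∀ k: ¬(f(k) = 0)


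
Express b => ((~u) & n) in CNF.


Step 1: Rewrite b → ((¬u) ∧ n) as ¬b ∨ ((¬u) ∧ n).
Step 2: Distribute ∨ over ∧.

((~b) | (~u)) & ((~b) | n)


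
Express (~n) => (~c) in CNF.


Step 1: Rewrite (¬n) → (¬c) as ¬(¬n) ∨ (¬c).
Step 2: Eliminate any double negations (¬¬X = X).

n | (~c)


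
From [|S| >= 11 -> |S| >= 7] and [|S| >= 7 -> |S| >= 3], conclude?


Hypothetical syllogism: from (P → Q) and (Q → R), infer (P → R).
Chain the two implications through the shared middle term '|S| >= 7'.

|S| >= 11 -> |S| >= 3


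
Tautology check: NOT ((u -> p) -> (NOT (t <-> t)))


Build the truth table over {p, t, u}:
p | t | u | φ
-------------
F | F | F | T
T | F | F | T
F | T | F | T
T | T | F | T
F | F | T | F
T | F | T | T
F | T | T | F
T | T | T | T
Counterexample at row 5: with p=F, t=F, u=T, the formula is F.

No, it is not a tautology.


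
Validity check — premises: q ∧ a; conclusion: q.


This matches the form of conjunction elimination: the conclusion follows in every model of the premises.

Valid.


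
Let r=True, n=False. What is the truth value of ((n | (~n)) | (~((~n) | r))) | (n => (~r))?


Substitute r=True, n=False:
~n = True
n | (~n) = False | True = True
~n = True
(~n) | r = True | True = True
~((~n) | r) = False
(n | (~n)) | (~((~n) | r)) = True | False = True
~r = False
n => (~r) = False => False = True
((n | (~n)) | (~((~n) | r))) | (n => (~r)) = True | True = True

True


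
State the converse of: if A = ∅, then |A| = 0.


The converse of (P → Q) is (Q → P). It is not in general equivalent to the original.
Here P = 'A = ∅' and Q = '|A| = 0'.

If |A| = 0, then A = ∅.
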